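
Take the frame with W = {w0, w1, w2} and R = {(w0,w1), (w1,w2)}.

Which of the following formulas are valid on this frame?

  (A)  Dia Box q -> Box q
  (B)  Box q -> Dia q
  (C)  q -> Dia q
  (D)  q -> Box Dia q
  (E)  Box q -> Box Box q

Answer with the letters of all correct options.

R is not reflexive: not w0 R w0.
R is not symmetric: w0 R w1 but not w1 R w0.
R is not transitive: w0 R w1 and w1 R w2 but not w0 R w2.
R is not euclidean: w0 R w1 and w0 R w1 but not w1 R w1.
R is not serial: w2 has no R-successor.
(A) Dia Box q -> Box q (the dual of axiom 5) characterises the euclidean frames. R is not euclidean — not valid.
(B) Box q -> Dia q is axiom D; it is valid on a frame exactly when R is serial. R is not serial, so not valid.
(C) q -> Dia q (the dual of axiom T) characterises the reflexive frames. R is not reflexive — not valid.
(D) q -> Box Dia q is axiom B, which corresponds to symmetry. R is not symmetric — not valid.
(E) Box q -> Box Box q is axiom 4, which corresponds to transitivity. R is not transitive — not valid.

none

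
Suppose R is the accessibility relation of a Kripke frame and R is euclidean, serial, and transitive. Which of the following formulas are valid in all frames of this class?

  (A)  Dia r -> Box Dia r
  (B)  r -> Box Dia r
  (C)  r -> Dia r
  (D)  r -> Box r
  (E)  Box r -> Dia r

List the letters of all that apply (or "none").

A, E

(A) axiom 5: valid iff R is euclidean. Every such R is euclidean — valid.
(B) r -> Box Dia r is axiom B; it is valid on a frame exactly when R is symmetric. Such an R need not be symmetric, so not valid.
(C) r -> Dia r (the dual of axiom T) characterises the reflexive frames. Such an R need not be reflexive — not valid.
(D) r -> Box r is equivalent to ◇p→p; it holds exactly when R ⊆ identity. Such an R need not be a subset of the identity — not valid.
(E) Box r -> Dia r (axiom D) characterises the serial frames. Every such R is serial — valid.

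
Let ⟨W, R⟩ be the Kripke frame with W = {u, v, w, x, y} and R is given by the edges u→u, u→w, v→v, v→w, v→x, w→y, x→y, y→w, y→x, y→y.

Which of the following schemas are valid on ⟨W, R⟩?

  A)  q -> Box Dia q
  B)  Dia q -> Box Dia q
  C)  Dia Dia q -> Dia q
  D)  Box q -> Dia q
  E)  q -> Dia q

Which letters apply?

D

R is not reflexive: not w R w.
R is not symmetric: u R w but not w R u.
R is not transitive: u R w and w R y but not u R y.
R is not euclidean: u R w and u R u but not w R u.
R is serial: every world has an R-successor.
(A) q -> Box Dia q is axiom B, which corresponds to symmetry. R is not symmetric — not valid.
(B) Dia q -> Box Dia q is axiom 5, which corresponds to the euclidean property. R is not euclidean — not valid.
(C) Dia Dia q -> Dia q is the dual of axiom 4; it is valid on a frame exactly when R is transitive. R is not transitive, so not valid.
(D) Box q -> Dia q is axiom D, which corresponds to seriality. R is serial — valid.
(E) q -> Dia q (the dual of axiom T) characterises the reflexive frames. R is not reflexive — not valid.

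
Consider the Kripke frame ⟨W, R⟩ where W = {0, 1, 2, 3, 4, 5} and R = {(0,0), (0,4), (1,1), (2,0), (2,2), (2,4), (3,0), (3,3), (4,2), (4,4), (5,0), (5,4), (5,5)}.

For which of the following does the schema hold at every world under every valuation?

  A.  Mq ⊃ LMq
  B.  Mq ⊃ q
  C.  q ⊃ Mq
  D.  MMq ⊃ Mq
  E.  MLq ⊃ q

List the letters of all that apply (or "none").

C

R is reflexive: each world relates to itself.
R is not symmetric: 0 R 4 but not 4 R 0.
R is not transitive: 0 R 4 and 4 R 2 but not 0 R 2.
R is not euclidean: 0 R 4 and 0 R 0 but not 4 R 0.
R is not a subset of the identity: 0 R 4 with 0 ≠ 4.
(A) Mq ⊃ LMq is axiom 5, which corresponds to the euclidean property. R is not euclidean — not valid.
(B) Mq ⊃ q (the converse of T) corresponds to R being a subset of the identity. Here R ⊄ identity, so not valid.
(C) the dual of axiom T: valid iff R is reflexive. R is reflexive — valid.
(D) MMq ⊃ Mq is the dual of axiom 4, which corresponds to transitivity. R is not transitive — not valid.
(E) MLq ⊃ q is the dual of axiom B, which corresponds to symmetry. R is not symmetric — not valid.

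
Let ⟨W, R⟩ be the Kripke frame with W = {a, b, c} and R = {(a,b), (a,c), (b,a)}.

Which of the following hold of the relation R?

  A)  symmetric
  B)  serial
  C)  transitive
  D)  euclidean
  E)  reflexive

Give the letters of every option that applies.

none

(A) not symmetric: a R c but not c R a.
(B) not serial: c has no R-successor.
(C) not transitive: a R b and b R a but not a R a.
(D) not euclidean: a R b and a R c but not b R c.
(E) not reflexive: not a R a.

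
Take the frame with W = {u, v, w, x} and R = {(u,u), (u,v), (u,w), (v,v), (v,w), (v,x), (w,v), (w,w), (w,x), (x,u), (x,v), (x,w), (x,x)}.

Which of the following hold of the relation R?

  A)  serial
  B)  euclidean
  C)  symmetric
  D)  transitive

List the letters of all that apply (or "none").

(A) serial: every world has an R-successor.
(B) not euclidean: u R v and u R u but not v R u.
(C) not symmetric: u R v but not v R u.
(D) not transitive: u R v and v R x but not u R x.

A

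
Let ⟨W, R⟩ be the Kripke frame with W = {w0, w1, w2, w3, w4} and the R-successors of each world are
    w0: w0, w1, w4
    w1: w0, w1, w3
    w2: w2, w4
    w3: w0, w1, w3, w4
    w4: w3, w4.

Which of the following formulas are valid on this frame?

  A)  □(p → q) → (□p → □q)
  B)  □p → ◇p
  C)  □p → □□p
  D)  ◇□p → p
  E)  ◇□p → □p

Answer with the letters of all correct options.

R is not symmetric: w0 R w4 but not w4 R w0.
R is not transitive: w0 R w1 and w1 R w3 but not w0 R w3.
R is not euclidean: w0 R w1 and w0 R w4 but not w1 R w4.
R is serial: every world has an R-successor.
(A) this is just K, valid on every normal frame.
(B) axiom D: valid iff R is serial. R is serial — valid.
(C) □p → □□p (axiom 4) characterises the transitive frames. R is not transitive — not valid.
(D) the dual of axiom B: valid iff R is symmetric. R is not symmetric — not valid.
(E) ◇□p → □p (the dual of axiom 5) characterises the euclidean frames. R is not euclidean — not valid.

A, B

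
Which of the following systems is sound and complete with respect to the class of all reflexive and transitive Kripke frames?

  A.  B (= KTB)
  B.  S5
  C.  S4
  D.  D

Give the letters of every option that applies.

C

(A) B (= KTB) is determined by the class of reflexive and symmetric frames.
(B) S5 is determined by the class of reflexive, symmetric, and transitive frames.
(C) S4 is determined by exactly this class.
(D) D is determined by the class of serial frames.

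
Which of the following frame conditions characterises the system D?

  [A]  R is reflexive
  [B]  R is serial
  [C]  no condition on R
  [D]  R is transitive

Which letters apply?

(A) this class determines T (= KT), not D.
(B) D is sound and complete for exactly this class.
(C) this class determines K, not D.
(D) this class determines K4, not D.

B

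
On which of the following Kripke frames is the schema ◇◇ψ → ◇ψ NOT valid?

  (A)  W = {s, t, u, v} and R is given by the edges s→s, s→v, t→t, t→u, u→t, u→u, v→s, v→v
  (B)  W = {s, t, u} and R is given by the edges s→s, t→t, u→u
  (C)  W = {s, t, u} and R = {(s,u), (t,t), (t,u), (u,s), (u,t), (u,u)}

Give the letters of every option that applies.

The schema ◇◇ψ → ◇ψ is the dual of axiom 4; it is valid on a frame iff R is transitive.
(A) R is transitive (R is closed under composition), so the schema is valid here.
(B) R is transitive (R is closed under composition), so the schema is valid here.
(C) R is not transitive (s R u and u R s but not s R s), so the schema fails here.

C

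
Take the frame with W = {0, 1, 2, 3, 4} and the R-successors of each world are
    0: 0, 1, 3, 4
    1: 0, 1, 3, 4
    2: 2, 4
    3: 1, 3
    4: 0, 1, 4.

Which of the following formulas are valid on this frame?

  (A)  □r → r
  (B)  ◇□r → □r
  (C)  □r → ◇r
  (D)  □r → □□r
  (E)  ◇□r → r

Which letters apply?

A, C

R is reflexive: each world relates to itself.
R is not symmetric: 0 R 3 but not 3 R 0.
R is not transitive: 2 R 4 and 4 R 0 but not 2 R 0.
R is not euclidean: 0 R 3 and 0 R 0 but not 3 R 0.
R is serial: every world has an R-successor.
(A) axiom T: valid iff R is reflexive. R is reflexive — valid.
(B) the dual of axiom 5: valid iff R is euclidean. R is not euclidean — not valid.
(C) □r → ◇r is axiom D, which corresponds to seriality. R is serial — valid.
(D) axiom 4: valid iff R is transitive. R is not transitive — not valid.
(E) ◇□r → r (the dual of axiom B) characterises the symmetric frames. R is not symmetric — not valid.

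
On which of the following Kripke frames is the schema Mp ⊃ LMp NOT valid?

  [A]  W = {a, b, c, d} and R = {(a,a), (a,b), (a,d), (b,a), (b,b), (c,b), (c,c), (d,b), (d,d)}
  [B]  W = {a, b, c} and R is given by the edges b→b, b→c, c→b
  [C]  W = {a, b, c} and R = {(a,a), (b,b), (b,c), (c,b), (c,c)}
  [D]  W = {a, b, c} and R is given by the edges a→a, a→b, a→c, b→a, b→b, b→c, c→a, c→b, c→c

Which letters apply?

The schema Mp ⊃ LMp is axiom 5; it is valid on a frame iff R is euclidean.
(A) R is not euclidean (a R b and a R d but not b R d), so the schema fails here.
(B) R is not euclidean (b R c and b R c but not c R c), so the schema fails here.
(C) R is euclidean (any two R-successors of the same world are R-related), so the schema is valid here.
(D) R is euclidean (any two R-successors of the same world are R-related), so the schema is valid here.

A, B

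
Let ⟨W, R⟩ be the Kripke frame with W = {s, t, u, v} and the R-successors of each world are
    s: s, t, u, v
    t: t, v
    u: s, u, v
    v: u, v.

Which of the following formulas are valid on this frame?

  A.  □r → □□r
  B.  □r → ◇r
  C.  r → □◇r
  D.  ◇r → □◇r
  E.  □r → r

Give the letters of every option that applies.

B, E

R is reflexive: each world relates to itself.
R is not symmetric: s R t but not t R s.
R is not transitive: t R v and v R u but not t R u.
R is not euclidean: s R t and s R s but not t R s.
R is serial: every world has an R-successor.
(A) □r → □□r is axiom 4, which corresponds to transitivity. R is not transitive — not valid.
(B) □r → ◇r (axiom D) characterises the serial frames. R is serial — valid.
(C) axiom B: valid iff R is symmetric. R is not symmetric — not valid.
(D) ◇r → □◇r is axiom 5; it is valid on a frame exactly when R is euclidean. R is not euclidean, so not valid.
(E) □r → r is axiom T, which corresponds to reflexivity. R is reflexive — valid.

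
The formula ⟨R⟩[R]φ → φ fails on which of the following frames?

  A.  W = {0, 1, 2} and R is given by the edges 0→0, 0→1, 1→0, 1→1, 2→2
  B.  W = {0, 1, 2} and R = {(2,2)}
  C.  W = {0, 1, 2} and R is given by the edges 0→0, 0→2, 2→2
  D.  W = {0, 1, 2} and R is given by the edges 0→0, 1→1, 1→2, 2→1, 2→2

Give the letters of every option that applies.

The schema ⟨R⟩[R]φ → φ is the dual of axiom B; it is valid on a frame iff R is symmetric.
(A) R is symmetric (every R-edge is matched by its reverse), so the schema is valid here.
(B) R is symmetric (every R-edge is matched by its reverse), so the schema is valid here.
(C) R is not symmetric (0 R 2 but not 2 R 0), so the schema fails here.
(D) R is symmetric (every R-edge is matched by its reverse), so the schema is valid here.

C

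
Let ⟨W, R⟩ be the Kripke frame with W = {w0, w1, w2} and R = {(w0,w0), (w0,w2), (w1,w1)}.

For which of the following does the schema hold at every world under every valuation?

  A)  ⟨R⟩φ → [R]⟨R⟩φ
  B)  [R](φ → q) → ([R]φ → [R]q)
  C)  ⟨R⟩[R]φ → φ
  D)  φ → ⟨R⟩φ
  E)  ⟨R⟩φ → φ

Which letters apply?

B

R is not reflexive: not w2 R w2.
R is not symmetric: w0 R w2 but not w2 R w0.
R is not euclidean: w0 R w2 and w0 R w0 but not w2 R w0.
R is not a subset of the identity: w0 R w2 with w0 ≠ w2.
(A) axiom 5: valid iff R is euclidean. R is not euclidean — not valid.
(B) [R](φ → q) → ([R]φ → [R]q) is the K axiom; it holds on all frames — valid.
(C) ⟨R⟩[R]φ → φ is the dual of axiom B; it is valid on a frame exactly when R is symmetric. R is not symmetric, so not valid.
(D) φ → ⟨R⟩φ (the dual of axiom T) characterises the reflexive frames. R is not reflexive — not valid.
(E) ⟨R⟩φ → φ (the converse of T) corresponds to R being a subset of the identity. Here R ⊄ identity, so not valid.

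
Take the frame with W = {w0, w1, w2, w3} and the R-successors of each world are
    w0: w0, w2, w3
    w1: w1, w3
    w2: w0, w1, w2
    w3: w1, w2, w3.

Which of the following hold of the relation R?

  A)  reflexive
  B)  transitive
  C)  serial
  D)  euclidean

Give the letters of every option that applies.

A, C

(A) reflexive: each world relates to itself.
(B) not transitive: w0 R w2 and w2 R w1 but not w0 R w1.
(C) serial: every world has an R-successor.
(D) not euclidean: w0 R w2 and w0 R w3 but not w2 R w3.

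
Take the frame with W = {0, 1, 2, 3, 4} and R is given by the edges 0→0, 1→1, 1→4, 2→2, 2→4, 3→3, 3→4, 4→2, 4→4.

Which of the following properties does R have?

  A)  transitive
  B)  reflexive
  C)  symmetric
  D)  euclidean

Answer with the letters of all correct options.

B

(A) not transitive: 1 R 4 and 4 R 2 but not 1 R 2.
(B) reflexive: each world relates to itself.
(C) not symmetric: 1 R 4 but not 4 R 1.
(D) not euclidean: 1 R 4 and 1 R 1 but not 4 R 1.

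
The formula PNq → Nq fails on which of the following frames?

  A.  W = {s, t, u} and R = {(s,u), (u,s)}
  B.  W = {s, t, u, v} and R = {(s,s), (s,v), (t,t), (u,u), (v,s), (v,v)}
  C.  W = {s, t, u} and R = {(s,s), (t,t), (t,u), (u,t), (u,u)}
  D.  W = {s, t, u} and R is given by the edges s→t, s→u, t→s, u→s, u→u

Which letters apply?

The schema PNq → Nq is the dual of axiom 5; it is valid on a frame iff R is euclidean.
(A) R is not euclidean (s R u and s R u but not u R u), so the schema fails here.
(B) R is euclidean (any two R-successors of the same world are R-related), so the schema is valid here.
(C) R is euclidean (any two R-successors of the same world are R-related), so the schema is valid here.
(D) R is not euclidean (s R t and s R u but not t R u), so the schema fails here.

A, D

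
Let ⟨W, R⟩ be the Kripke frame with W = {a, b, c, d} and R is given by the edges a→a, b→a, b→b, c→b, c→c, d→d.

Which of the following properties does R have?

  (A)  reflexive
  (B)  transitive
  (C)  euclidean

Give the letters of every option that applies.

(A) reflexive: each world relates to itself.
(B) not transitive: c R b and b R a but not c R a.
(C) not euclidean: b R a and b R b but not a R b.

A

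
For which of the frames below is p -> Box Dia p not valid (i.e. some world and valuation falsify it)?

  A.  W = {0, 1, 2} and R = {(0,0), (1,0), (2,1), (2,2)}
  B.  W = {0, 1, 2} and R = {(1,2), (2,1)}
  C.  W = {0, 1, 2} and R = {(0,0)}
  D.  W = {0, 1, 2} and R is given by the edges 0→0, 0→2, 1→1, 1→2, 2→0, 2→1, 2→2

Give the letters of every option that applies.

A

The schema p -> Box Dia p is axiom B; it is valid on a frame iff R is symmetric.
(A) R is not symmetric (1 R 0 but not 0 R 1), so the schema fails here.
(B) R is symmetric (every R-edge is matched by its reverse), so the schema is valid here.
(C) R is symmetric (every R-edge is matched by its reverse), so the schema is valid here.
(D) R is symmetric (every R-edge is matched by its reverse), so the schema is valid here.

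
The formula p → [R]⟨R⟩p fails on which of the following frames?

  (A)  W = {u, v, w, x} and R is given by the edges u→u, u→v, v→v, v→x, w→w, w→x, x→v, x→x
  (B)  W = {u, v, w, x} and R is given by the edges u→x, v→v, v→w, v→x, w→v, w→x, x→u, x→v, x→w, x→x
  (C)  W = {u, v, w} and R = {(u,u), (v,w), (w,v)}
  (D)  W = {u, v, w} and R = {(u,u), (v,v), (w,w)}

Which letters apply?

The schema p → [R]⟨R⟩p is axiom B; it is valid on a frame iff R is symmetric.
(A) R is not symmetric (u R v but not v R u), so the schema fails here.
(B) R is symmetric (every R-edge is matched by its reverse), so the schema is valid here.
(C) R is symmetric (every R-edge is matched by its reverse), so the schema is valid here.
(D) R is symmetric (every R-edge is matched by its reverse), so the schema is valid here.

A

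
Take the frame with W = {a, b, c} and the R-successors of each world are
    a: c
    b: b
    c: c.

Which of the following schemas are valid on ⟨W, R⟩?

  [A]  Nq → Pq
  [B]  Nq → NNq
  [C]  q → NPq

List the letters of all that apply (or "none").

A, B

R is not symmetric: a R c but not c R a.
R is transitive: R is closed under composition.
R is serial: every world has an R-successor.
(A) Nq → Pq (axiom D) characterises the serial frames. R is serial — valid.
(B) Nq → NNq (axiom 4) characterises the transitive frames. R is transitive — valid.
(C) axiom B: valid iff R is symmetric. R is not symmetric — not valid.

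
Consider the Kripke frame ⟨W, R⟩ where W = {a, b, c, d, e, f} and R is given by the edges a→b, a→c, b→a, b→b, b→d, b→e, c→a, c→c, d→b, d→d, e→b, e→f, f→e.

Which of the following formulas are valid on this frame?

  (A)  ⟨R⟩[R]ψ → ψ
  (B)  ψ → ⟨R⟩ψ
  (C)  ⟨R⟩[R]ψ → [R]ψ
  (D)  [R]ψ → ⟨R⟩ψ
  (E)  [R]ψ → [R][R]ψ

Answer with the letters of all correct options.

A, D

R is not reflexive: not a R a.
R is symmetric: every R-edge is matched by its reverse.
R is not transitive: a R b and b R a but not a R a.
R is not euclidean: a R b and a R c but not b R c.
R is serial: every world has an R-successor.
(A) ⟨R⟩[R]ψ → ψ (the dual of axiom B) characterises the symmetric frames. R is symmetric — valid.
(B) the dual of axiom T: valid iff R is reflexive. R is not reflexive — not valid.
(C) ⟨R⟩[R]ψ → [R]ψ is the dual of axiom 5, which corresponds to the euclidean property. R is not euclidean — not valid.
(D) [R]ψ → ⟨R⟩ψ is axiom D, which corresponds to seriality. R is serial — valid.
(E) [R]ψ → [R][R]ψ is axiom 4; it is valid on a frame exactly when R is transitive. R is not transitive, so not valid.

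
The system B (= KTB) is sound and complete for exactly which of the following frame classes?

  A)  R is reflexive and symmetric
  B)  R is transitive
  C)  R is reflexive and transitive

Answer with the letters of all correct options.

A

(A) B (= KTB) is sound and complete for exactly this class.
(B) this class determines K4, not B (= KTB).
(C) this class determines S4, not B (= KTB).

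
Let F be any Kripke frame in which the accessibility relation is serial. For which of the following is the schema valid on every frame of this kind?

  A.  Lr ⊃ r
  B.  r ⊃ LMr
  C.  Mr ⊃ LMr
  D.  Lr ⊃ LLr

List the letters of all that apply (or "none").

none

(A) Lr ⊃ r is axiom T; it is valid on a frame exactly when R is reflexive. Such an R need not be reflexive, so not valid.
(B) r ⊃ LMr is axiom B; it is valid on a frame exactly when R is symmetric. Such an R need not be symmetric, so not valid.
(C) Mr ⊃ LMr is axiom 5; it is valid on a frame exactly when R is euclidean. Such an R need not be euclidean, so not valid.
(D) axiom 4: valid iff R is transitive. Such an R need not be transitive — not valid.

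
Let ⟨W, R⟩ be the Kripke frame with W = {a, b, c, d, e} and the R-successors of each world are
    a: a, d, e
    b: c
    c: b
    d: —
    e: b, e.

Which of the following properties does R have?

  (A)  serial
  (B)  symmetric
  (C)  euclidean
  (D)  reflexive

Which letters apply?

none

(A) not serial: d has no R-successor.
(B) not symmetric: a R d but not d R a.
(C) not euclidean: a R d and a R a but not d R a.
(D) not reflexive: not b R b.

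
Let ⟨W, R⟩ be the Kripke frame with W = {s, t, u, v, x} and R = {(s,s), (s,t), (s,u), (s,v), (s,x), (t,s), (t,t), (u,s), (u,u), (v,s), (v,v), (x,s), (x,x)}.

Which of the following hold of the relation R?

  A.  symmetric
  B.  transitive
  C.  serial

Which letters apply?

(A) symmetric: every R-edge is matched by its reverse.
(B) not transitive: t R s and s R u but not t R u.
(C) serial: every world has an R-successor.

A, C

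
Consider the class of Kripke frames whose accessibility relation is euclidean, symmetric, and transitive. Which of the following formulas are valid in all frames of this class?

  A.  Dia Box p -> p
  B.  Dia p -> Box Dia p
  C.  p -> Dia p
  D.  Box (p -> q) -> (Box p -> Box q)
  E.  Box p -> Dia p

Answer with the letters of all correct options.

A, B, D

(A) Dia Box p -> p (the dual of axiom B) characterises the symmetric frames. Every such R is symmetric — valid.
(B) Dia p -> Box Dia p is axiom 5, which corresponds to the euclidean property. Every such R is euclidean — valid.
(C) p -> Dia p is the dual of axiom T; it is valid on a frame exactly when R is reflexive. Such an R need not be reflexive, so not valid.
(D) Box (p -> q) -> (Box p -> Box q) is the K axiom; it holds on all frames — valid.
(E) Box p -> Dia p is axiom D, which corresponds to seriality. Such an R need not be serial — not valid.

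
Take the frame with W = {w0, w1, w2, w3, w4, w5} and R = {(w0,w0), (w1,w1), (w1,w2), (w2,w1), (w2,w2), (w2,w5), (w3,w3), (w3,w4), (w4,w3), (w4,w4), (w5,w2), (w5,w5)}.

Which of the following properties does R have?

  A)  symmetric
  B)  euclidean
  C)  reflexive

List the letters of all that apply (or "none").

(A) symmetric: every R-edge is matched by its reverse.
(B) not euclidean: w2 R w1 and w2 R w5 but not w1 R w5.
(C) reflexive: each world relates to itself.

A, C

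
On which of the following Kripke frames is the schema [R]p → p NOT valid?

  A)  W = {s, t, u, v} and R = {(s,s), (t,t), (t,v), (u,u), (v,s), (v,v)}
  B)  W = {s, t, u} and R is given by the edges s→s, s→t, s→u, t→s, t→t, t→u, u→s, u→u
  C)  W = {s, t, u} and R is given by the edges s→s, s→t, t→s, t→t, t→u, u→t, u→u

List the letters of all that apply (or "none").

none

The schema [R]p → p is axiom T; it is valid on a frame iff R is reflexive.
(A) R is reflexive (each world relates to itself), so the schema is valid here.
(B) R is reflexive (each world relates to itself), so the schema is valid here.
(C) R is reflexive (each world relates to itself), so the schema is valid here.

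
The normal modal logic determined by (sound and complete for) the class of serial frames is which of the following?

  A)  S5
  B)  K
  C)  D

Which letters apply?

(A) S5 is determined by the class of reflexive, symmetric, and transitive frames.
(B) K is determined by the class of arbitrary frames.
(C) D is determined by exactly this class.

C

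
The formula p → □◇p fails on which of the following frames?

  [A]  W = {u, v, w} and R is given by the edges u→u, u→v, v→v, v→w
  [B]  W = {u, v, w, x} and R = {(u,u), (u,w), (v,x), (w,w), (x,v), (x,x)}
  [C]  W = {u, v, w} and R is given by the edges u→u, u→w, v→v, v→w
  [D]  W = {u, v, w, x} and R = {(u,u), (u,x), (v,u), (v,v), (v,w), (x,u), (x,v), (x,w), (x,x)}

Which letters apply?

A, B, C, D

The schema p → □◇p is axiom B; it is valid on a frame iff R is symmetric.
(A) R is not symmetric (u R v but not v R u), so the schema fails here.
(B) R is not symmetric (u R w but not w R u), so the schema fails here.
(C) R is not symmetric (u R w but not w R u), so the schema fails here.
(D) R is not symmetric (v R u but not u R v), so the schema fails here.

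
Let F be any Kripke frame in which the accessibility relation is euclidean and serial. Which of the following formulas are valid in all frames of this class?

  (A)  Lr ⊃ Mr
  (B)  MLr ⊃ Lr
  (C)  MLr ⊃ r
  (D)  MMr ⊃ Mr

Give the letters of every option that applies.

A, B

(A) axiom D: valid iff R is serial. Every such R is serial — valid.
(B) MLr ⊃ Lr is the dual of axiom 5, which corresponds to the euclidean property. Every such R is euclidean — valid.
(C) the dual of axiom B: valid iff R is symmetric. Such an R need not be symmetric — not valid.
(D) MMr ⊃ Mr is the dual of axiom 4; it is valid on a frame exactly when R is transitive. Such an R need not be transitive, so not valid.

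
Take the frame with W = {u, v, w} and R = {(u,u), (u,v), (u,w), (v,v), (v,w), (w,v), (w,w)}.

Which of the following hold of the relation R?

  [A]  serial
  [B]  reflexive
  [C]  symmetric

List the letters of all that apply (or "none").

A, B

(A) serial: every world has an R-successor.
(B) reflexive: each world relates to itself.
(C) not symmetric: u R v but not v R u.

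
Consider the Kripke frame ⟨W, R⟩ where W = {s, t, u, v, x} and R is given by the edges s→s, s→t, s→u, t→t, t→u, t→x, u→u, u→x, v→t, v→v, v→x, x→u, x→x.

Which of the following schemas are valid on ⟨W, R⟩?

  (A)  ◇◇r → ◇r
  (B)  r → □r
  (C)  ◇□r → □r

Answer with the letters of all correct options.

none

R is not transitive: s R t and t R x but not s R x.
R is not euclidean: s R t and s R s but not t R s.
R is not a subset of the identity: s R t with s ≠ t.
(A) ◇◇r → ◇r is the dual of axiom 4; it is valid on a frame exactly when R is transitive. R is not transitive, so not valid.
(B) r → □r (equivalent to ◇p→p) corresponds to R being a subset of the identity. Here R ⊄ identity, so not valid.
(C) ◇□r → □r is the dual of axiom 5, which corresponds to the euclidean property. R is not euclidean — not valid.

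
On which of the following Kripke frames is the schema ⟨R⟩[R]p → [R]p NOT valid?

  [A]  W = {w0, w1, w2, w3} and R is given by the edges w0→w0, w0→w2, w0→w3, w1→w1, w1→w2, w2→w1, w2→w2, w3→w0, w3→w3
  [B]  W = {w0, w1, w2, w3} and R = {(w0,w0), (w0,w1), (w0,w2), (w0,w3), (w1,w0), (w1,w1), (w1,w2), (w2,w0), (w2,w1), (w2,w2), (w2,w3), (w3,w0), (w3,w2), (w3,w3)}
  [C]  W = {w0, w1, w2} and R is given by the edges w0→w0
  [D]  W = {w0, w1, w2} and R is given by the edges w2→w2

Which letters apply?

The schema ⟨R⟩[R]p → [R]p is the dual of axiom 5; it is valid on a frame iff R is euclidean.
(A) R is not euclidean (w0 R w2 and w0 R w0 but not w2 R w0), so the schema fails here.
(B) R is not euclidean (w0 R w1 and w0 R w3 but not w1 R w3), so the schema fails here.
(C) R is euclidean (any two R-successors of the same world are R-related), so the schema is valid here.
(D) R is euclidean (any two R-successors of the same world are R-related), so the schema is valid here.

A, B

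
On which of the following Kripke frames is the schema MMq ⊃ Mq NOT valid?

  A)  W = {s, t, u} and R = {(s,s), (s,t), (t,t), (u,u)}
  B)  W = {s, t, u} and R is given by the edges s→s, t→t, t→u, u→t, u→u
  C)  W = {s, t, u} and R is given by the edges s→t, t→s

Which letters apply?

The schema MMq ⊃ Mq is the dual of axiom 4; it is valid on a frame iff R is transitive.
(A) R is transitive (R is closed under composition), so the schema is valid here.
(B) R is transitive (R is closed under composition), so the schema is valid here.
(C) R is not transitive (s R t and t R s but not s R s), so the schema fails here.

C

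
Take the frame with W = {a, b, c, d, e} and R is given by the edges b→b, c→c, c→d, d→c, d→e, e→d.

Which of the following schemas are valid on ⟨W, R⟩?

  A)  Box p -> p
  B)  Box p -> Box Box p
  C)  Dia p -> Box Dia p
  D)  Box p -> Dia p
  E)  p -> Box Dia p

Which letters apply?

E

R is not reflexive: not a R a.
R is symmetric: every R-edge is matched by its reverse.
R is not transitive: c R d and d R e but not c R e.
R is not euclidean: d R c and d R e but not c R e.
R is not serial: a has no R-successor.
(A) Box p -> p (axiom T) characterises the reflexive frames. R is not reflexive — not valid.
(B) Box p -> Box Box p is axiom 4, which corresponds to transitivity. R is not transitive — not valid.
(C) Dia p -> Box Dia p is axiom 5, which corresponds to the euclidean property. R is not euclidean — not valid.
(D) Box p -> Dia p (axiom D) characterises the serial frames. R is not serial — not valid.
(E) p -> Box Dia p is axiom B; it is valid on a frame exactly when R is symmetric. R is symmetric, so valid.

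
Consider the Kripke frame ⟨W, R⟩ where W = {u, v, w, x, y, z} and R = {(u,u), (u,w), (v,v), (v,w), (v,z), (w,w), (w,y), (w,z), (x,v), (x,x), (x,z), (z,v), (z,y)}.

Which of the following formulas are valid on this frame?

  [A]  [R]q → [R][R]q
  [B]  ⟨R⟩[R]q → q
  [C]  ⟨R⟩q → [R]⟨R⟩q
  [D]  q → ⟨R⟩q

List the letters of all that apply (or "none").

R is not reflexive: not y R y.
R is not symmetric: u R w but not w R u.
R is not transitive: u R w and w R y but not u R y.
R is not euclidean: u R w and u R u but not w R u.
(A) [R]q → [R][R]q is axiom 4, which corresponds to transitivity. R is not transitive — not valid.
(B) ⟨R⟩[R]q → q is the dual of axiom B; it is valid on a frame exactly when R is symmetric. R is not symmetric, so not valid.
(C) ⟨R⟩q → [R]⟨R⟩q is axiom 5; it is valid on a frame exactly when R is euclidean. R is not euclidean, so not valid.
(D) q → ⟨R⟩q is the dual of axiom T; it is valid on a frame exactly when R is reflexive. R is not reflexive, so not valid.

none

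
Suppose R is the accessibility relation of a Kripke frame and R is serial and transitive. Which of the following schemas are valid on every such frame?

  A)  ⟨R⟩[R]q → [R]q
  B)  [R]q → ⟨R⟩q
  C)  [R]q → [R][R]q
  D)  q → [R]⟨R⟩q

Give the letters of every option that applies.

B, C

(A) ⟨R⟩[R]q → [R]q (the dual of axiom 5) characterises the euclidean frames. Such an R need not be euclidean — not valid.
(B) [R]q → ⟨R⟩q (axiom D) characterises the serial frames. Every such R is serial — valid.
(C) axiom 4: valid iff R is transitive. Every such R is transitive — valid.
(D) q → [R]⟨R⟩q is axiom B, which corresponds to symmetry. Such an R need not be symmetric — not valid.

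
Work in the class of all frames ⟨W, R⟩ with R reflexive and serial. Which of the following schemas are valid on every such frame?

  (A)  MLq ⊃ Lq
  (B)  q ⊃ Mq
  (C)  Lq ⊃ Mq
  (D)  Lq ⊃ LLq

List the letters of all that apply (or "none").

B, C

(A) MLq ⊃ Lq is the dual of axiom 5, which corresponds to the euclidean property. Such an R need not be euclidean — not valid.
(B) the dual of axiom T: valid iff R is reflexive. Every such R is reflexive — valid.
(C) Lq ⊃ Mq is axiom D; it is valid on a frame exactly when R is serial. Every such R is serial, so valid.
(D) Lq ⊃ LLq (axiom 4) characterises the transitive frames. Such an R need not be transitive — not valid.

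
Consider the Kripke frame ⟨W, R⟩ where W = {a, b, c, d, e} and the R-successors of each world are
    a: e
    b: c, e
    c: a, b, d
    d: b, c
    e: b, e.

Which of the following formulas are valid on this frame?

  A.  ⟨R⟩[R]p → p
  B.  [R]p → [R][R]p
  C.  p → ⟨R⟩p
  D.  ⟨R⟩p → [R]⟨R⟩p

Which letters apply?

R is not reflexive: not a R a.
R is not symmetric: a R e but not e R a.
R is not transitive: a R e and e R b but not a R b.
R is not euclidean: b R c and b R e but not c R e.
(A) ⟨R⟩[R]p → p (the dual of axiom B) characterises the symmetric frames. R is not symmetric — not valid.
(B) axiom 4: valid iff R is transitive. R is not transitive — not valid.
(C) p → ⟨R⟩p is the dual of axiom T, which corresponds to reflexivity. R is not reflexive — not valid.
(D) ⟨R⟩p → [R]⟨R⟩p is axiom 5; it is valid on a frame exactly when R is euclidean. R is not euclidean, so not valid.

none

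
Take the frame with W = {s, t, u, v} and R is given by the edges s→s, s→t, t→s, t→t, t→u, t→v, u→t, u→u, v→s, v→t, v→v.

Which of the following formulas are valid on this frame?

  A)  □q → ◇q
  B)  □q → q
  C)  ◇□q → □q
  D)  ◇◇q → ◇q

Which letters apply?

R is reflexive: each world relates to itself.
R is not transitive: s R t and t R u but not s R u.
R is not euclidean: t R s and t R u but not s R u.
R is serial: every world has an R-successor.
(A) □q → ◇q is axiom D, which corresponds to seriality. R is serial — valid.
(B) axiom T: valid iff R is reflexive. R is reflexive — valid.
(C) the dual of axiom 5: valid iff R is euclidean. R is not euclidean — not valid.
(D) ◇◇q → ◇q is the dual of axiom 4, which corresponds to transitivity. R is not transitive — not valid.

A, B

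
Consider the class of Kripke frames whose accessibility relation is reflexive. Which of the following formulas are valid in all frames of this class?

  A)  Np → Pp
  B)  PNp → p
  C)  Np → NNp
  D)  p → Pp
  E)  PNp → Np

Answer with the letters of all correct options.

A reflexive relation is serial.
(A) Np → Pp is axiom D; it is valid on a frame exactly when R is serial. Every such R is serial, so valid.
(B) the dual of axiom B: valid iff R is symmetric. Such an R need not be symmetric — not valid.
(C) axiom 4: valid iff R is transitive. Such an R need not be transitive — not valid.
(D) p → Pp (the dual of axiom T) characterises the reflexive frames. Every such R is reflexive — valid.
(E) PNp → Np is the dual of axiom 5; it is valid on a frame exactly when R is euclidean. Such an R need not be euclidean, so not valid.

A, D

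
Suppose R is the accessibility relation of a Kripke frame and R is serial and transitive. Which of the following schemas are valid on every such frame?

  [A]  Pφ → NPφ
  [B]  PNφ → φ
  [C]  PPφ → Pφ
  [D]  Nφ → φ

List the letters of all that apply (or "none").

(A) Pφ → NPφ (axiom 5) characterises the euclidean frames. Such an R need not be euclidean — not valid.
(B) PNφ → φ is the dual of axiom B, which corresponds to symmetry. Such an R need not be symmetric — not valid.
(C) PPφ → Pφ is the dual of axiom 4; it is valid on a frame exactly when R is transitive. Every such R is transitive, so valid.
(D) Nφ → φ is axiom T; it is valid on a frame exactly when R is reflexive. Such an R need not be reflexive, so not valid.

C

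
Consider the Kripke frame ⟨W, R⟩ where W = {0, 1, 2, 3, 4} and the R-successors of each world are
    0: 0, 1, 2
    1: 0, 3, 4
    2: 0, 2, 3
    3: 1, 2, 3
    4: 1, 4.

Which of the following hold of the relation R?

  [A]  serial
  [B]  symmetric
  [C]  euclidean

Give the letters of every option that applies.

(A) serial: every world has an R-successor.
(B) symmetric: every R-edge is matched by its reverse.
(C) not euclidean: 0 R 1 and 0 R 2 but not 1 R 2.

A, B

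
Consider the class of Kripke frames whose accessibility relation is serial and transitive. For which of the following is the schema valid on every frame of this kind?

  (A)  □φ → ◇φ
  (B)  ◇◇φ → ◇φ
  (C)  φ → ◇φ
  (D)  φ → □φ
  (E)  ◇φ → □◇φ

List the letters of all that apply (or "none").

(A) axiom D: valid iff R is serial. Every such R is serial — valid.
(B) the dual of axiom 4: valid iff R is transitive. Every such R is transitive — valid.
(C) the dual of axiom T: valid iff R is reflexive. Such an R need not be reflexive — not valid.
(D) φ → □φ is equivalent to ◇p→p; it holds exactly when R ⊆ identity. Such an R need not be a subset of the identity — not valid.
(E) ◇φ → □◇φ (axiom 5) characterises the euclidean frames. Such an R need not be euclidean — not valid.

A, B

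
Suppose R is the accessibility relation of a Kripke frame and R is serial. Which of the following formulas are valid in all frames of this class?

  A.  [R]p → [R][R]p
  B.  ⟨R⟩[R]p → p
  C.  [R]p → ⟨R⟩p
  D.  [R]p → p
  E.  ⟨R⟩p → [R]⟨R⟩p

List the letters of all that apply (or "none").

C

(A) [R]p → [R][R]p is axiom 4, which corresponds to transitivity. Such an R need not be transitive — not valid.
(B) ⟨R⟩[R]p → p is the dual of axiom B, which corresponds to symmetry. Such an R need not be symmetric — not valid.
(C) [R]p → ⟨R⟩p (axiom D) characterises the serial frames. Every such R is serial — valid.
(D) axiom T: valid iff R is reflexive. Such an R need not be reflexive — not valid.
(E) axiom 5: valid iff R is euclidean. Such an R need not be euclidean — not valid.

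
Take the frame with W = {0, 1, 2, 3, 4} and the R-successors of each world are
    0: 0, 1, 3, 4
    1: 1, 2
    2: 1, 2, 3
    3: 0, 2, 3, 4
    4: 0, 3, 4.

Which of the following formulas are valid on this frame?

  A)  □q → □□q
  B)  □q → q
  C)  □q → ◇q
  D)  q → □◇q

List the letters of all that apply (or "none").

B, C

R is reflexive: each world relates to itself.
R is not symmetric: 0 R 1 but not 1 R 0.
R is not transitive: 0 R 1 and 1 R 2 but not 0 R 2.
R is serial: every world has an R-successor.
(A) axiom 4: valid iff R is transitive. R is not transitive — not valid.
(B) □q → q is axiom T; it is valid on a frame exactly when R is reflexive. R is reflexive, so valid.
(C) □q → ◇q (axiom D) characterises the serial frames. R is serial — valid.
(D) axiom B: valid iff R is symmetric. R is not symmetric — not valid.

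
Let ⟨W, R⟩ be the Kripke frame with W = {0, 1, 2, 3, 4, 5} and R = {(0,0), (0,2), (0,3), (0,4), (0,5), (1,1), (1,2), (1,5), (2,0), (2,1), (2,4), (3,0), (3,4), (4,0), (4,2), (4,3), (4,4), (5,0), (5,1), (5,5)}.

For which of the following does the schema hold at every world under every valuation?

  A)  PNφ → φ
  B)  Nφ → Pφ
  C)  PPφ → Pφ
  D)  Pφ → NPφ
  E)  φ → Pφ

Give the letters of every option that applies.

A, B

R is not reflexive: not 2 R 2.
R is symmetric: every R-edge is matched by its reverse.
R is not transitive: 0 R 2 and 2 R 1 but not 0 R 1.
R is not euclidean: 0 R 2 and 0 R 3 but not 2 R 3.
R is serial: every world has an R-successor.
(A) PNφ → φ (the dual of axiom B) characterises the symmetric frames. R is symmetric — valid.
(B) Nφ → Pφ (axiom D) characterises the serial frames. R is serial — valid.
(C) PPφ → Pφ (the dual of axiom 4) characterises the transitive frames. R is not transitive — not valid.
(D) Pφ → NPφ is axiom 5; it is valid on a frame exactly when R is euclidean. R is not euclidean, so not valid.
(E) the dual of axiom T: valid iff R is reflexive. R is not reflexive — not valid.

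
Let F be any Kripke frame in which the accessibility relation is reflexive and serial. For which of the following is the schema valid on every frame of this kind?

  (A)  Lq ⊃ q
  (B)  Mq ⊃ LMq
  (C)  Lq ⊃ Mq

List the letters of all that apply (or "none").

A, C

(A) axiom T: valid iff R is reflexive. Every such R is reflexive — valid.
(B) Mq ⊃ LMq is axiom 5; it is valid on a frame exactly when R is euclidean. Such an R need not be euclidean, so not valid.
(C) axiom D: valid iff R is serial. Every such R is serial — valid.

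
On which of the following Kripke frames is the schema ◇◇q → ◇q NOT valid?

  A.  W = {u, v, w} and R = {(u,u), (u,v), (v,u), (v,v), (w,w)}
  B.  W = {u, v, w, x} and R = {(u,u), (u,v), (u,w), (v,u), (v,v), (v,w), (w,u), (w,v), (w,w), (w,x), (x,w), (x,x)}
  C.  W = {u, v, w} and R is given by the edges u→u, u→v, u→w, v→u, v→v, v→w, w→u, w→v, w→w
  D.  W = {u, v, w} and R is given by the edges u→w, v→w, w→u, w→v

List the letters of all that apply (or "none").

The schema ◇◇q → ◇q is the dual of axiom 4; it is valid on a frame iff R is transitive.
(A) R is transitive (R is closed under composition), so the schema is valid here.
(B) R is not transitive (u R w and w R x but not u R x), so the schema fails here.
(C) R is transitive (R is closed under composition), so the schema is valid here.
(D) R is not transitive (u R w and w R u but not u R u), so the schema fails here.

B, D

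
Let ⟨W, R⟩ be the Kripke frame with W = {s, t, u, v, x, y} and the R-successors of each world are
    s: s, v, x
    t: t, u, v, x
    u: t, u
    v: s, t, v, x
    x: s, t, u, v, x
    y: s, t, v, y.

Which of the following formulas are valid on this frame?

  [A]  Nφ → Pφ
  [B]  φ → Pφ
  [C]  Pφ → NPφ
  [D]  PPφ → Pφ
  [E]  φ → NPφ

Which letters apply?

A, B

R is reflexive: each world relates to itself.
R is not symmetric: x R u but not u R x.
R is not transitive: s R v and v R t but not s R t.
R is not euclidean: t R u and t R v but not u R v.
R is serial: every world has an R-successor.
(A) axiom D: valid iff R is serial. R is serial — valid.
(B) φ → Pφ is the dual of axiom T; it is valid on a frame exactly when R is reflexive. R is reflexive, so valid.
(C) Pφ → NPφ is axiom 5; it is valid on a frame exactly when R is euclidean. R is not euclidean, so not valid.
(D) PPφ → Pφ (the dual of axiom 4) characterises the transitive frames. R is not transitive — not valid.
(E) axiom B: valid iff R is symmetric. R is not symmetric — not valid.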